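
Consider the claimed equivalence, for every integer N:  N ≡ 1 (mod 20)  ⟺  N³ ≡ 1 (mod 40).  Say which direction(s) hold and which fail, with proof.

The forward direction fails; the converse holds.

(→) This fails: take N = 21. Then 21 ≡ 1 (mod 20), but 21³ = 9261 ≡ 21 (mod 40), not 1.

(←) Conversely, the residues r modulo 40 with r³ ≡ 1 (mod 40) are exactly {1}, and each is ≡ 1 (mod 20).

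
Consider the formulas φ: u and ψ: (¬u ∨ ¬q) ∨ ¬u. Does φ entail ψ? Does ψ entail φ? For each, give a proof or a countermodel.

Neither implication holds.

[⇒] This fails. Under q = T, u = T, the left side is true but the right side is false.

[⇐] This fails. Under q = F, u = F, the left side is false but the right side is true.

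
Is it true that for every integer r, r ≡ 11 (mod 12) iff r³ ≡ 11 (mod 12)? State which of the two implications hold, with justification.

The biconditional holds.

(⇒) Suppose r ≡ 11 (mod 12). Write r = 12j + 11. Then (12j + 11)³ = 1728j³ + 4752j² + 4356j + 1331 = 12(144j³ + 396j² + 363j + 110) + 11, so r³ ≡ 11 (mod 12).

(⇐) Conversely, suppose r³ ≡ 11 (mod 12). The only residue r in {0, …, 11} with r³ ≡ 11 (mod 12) is r = 11, so r ≡ 11 (mod 12).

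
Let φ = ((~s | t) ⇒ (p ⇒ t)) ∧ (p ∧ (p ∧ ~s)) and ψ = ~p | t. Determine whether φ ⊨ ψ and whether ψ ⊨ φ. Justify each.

Not equivalent: only (⇒) holds.

(⟹) Assume the antecedent. If t is true, ~p | t reduces to true regardless of the other variables. If t is false, the antecedent cannot hold. Either way ~p | t holds.

(⟸) This fails. Under t = F, s = F, p = F, the left side is false but the right side is true.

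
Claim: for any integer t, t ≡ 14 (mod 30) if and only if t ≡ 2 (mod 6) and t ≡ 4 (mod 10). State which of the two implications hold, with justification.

Forward direction. Suppose t ≡ 14 (mod 30); write t = 30j + 14. Since 6 ∣ 30, reducing mod 6 gives t ≡ 14 ≡ 2 (mod 6); since 10 ∣ 30, reducing mod 10 gives t ≡ 14 ≡ 4 (mod 10).

Converse. If t ≡ 2 (mod 6) and t ≡ 4 (mod 10), then by the Chinese remainder theorem t ≡ 14 (mod 30). This is exactly t ≡ 14 (mod 30).

Equivalent; both directions hold.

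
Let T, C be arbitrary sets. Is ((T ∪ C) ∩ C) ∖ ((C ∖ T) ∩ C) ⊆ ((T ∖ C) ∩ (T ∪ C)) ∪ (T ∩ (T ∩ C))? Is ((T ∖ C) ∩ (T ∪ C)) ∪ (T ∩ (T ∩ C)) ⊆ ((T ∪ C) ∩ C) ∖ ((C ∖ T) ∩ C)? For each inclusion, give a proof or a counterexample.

Only the forward inclusion holds.

(⟹) Let x ∈ ((T ∪ C) ∩ C) ∖ ((C ∖ T) ∩ C). Then x ∈ T ∩ C, from which x ∈ ((T ∖ C) ∩ (T ∪ C)) ∪ (T ∩ (T ∩ C)).

(⟸) This inclusion fails. Take T = {1}, C = ∅; then 1 ∈ ((T ∖ C) ∩ (T ∪ C)) ∪ (T ∩ (T ∩ C)) but 1 ∉ ((T ∪ C) ∩ C) ∖ ((C ∖ T) ∩ C).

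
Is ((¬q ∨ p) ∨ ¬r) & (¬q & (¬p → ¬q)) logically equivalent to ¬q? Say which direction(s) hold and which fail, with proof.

Both implications hold.

Forward direction. Assume the antecedent. If p is true, the antecedent forces (p = T, r = F, q = F) or (p = T, r = T, q = F), and ¬q holds there. If p is false, the antecedent forces (p = F, r = F, q = F) or (p = F, r = T, q = F), and ¬q holds there. Either way ¬q holds.

Converse. Assume the antecedent. If p is true, the antecedent forces (p = T, r = F, q = F) or (p = T, r = T, q = F), and the consequent holds there. If p is false, the antecedent forces (p = F, r = F, q = F) or (p = F, r = T, q = F), and the consequent holds there. Either way the consequent holds.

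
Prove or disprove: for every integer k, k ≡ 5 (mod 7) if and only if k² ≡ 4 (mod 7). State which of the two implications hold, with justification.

[⇒] Suppose k ≡ 5 (mod 7). Write k = 7j + 5. Then (7j + 5)² = 49j² + 70j + 25 = 7(7j² + 10j + 3) + 4, so k² ≡ 4 (mod 7).

[⇐] This fails: take k = 2. Then 2² = 4 ≡ 4 (mod 7), yet 2 ≡ 2 (mod 7), not 5.

Only the forward implication holds.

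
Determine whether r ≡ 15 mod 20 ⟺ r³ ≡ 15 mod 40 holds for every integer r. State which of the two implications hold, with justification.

(⇒) This fails: take r = 35. Then 35 ≡ 15 (mod 20), but 35³ = 42875 ≡ 35 (mod 40), not 15.

(⇐) Conversely, the residues r modulo 40 with r³ ≡ 15 (mod 40) are exactly {15}, and each is ≡ 15 (mod 20).

Only the reverse direction holds.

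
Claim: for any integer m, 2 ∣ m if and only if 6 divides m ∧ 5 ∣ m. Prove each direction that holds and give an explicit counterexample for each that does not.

Forward direction. This fails: take m = 2. Certainly 2 ∣ 2, but 6 ∤ 2.

Converse. Suppose 6 ∣ m and 5 ∣ m. Any common multiple of 6 and 5 is a multiple of their lcm; here gcd(6, 5) = 1, so lcm(6, 5) = 6·5 = 30, so 30 ∣ m. Since 2 ∣ 30, it follows that 2 ∣ m.

(⇒) fails; (⇐) holds.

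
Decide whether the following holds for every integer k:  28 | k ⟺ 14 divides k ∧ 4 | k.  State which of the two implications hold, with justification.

Forward direction. If 28 ∣ k, write k = 28q. Since 28 = 2·14, k = 14·(2q), so 14 ∣ k; and since 28 = 7·4, k = 4·(7q), so 4 ∣ k.

Converse. Suppose 14 ∣ k and 4 ∣ k. Any common multiple of 14 and 4 is a multiple of their lcm; here lcm(14, 4) = 14·4/gcd(14, 4) = 56/2 = 28, so 28 ∣ k.

Equivalent; both directions hold.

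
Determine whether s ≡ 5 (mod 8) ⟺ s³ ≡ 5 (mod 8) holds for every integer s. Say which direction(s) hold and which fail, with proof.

Both implications hold.

(⇒) Suppose s ≡ 5 (mod 8). Write s = 8j + 5. Then (8j + 5)³ = 512j³ + 960j² + 600j + 125 = 8(64j³ + 120j² + 75j + 15) + 5, so s³ ≡ 5 (mod 8).

(⇐) Conversely, suppose s³ ≡ 5 (mod 8). The only residue r in {0, …, 7} with r³ ≡ 5 (mod 8) is r = 5, so s ≡ 5 (mod 8).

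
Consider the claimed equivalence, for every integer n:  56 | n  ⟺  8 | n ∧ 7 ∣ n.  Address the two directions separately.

(←) Suppose 8 ∣ n and 7 ∣ n. Any common multiple of 8 and 7 is a multiple of their lcm; here gcd(8, 7) = 1, so lcm(8, 7) = 8·7 = 56, so 56 ∣ n.

(→) If 56 ∣ n, write n = 56q. Since 56 = 7·8, n = 8·(7q), so 8 ∣ n; and since 56 = 8·7, n = 7·(8q), so 7 ∣ n.

Both directions hold.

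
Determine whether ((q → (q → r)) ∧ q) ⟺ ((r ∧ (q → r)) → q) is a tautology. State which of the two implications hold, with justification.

Converse. This fails. Under q = F, r = F, the left side is false but the right side is true.

Forward direction. Assume the antecedent. If q is true, (r ∧ (q → r)) → q reduces to true regardless of the other variables. If q is false, the antecedent cannot hold. Either way (r ∧ (q → r)) → q holds.

The forward direction holds; the converse fails.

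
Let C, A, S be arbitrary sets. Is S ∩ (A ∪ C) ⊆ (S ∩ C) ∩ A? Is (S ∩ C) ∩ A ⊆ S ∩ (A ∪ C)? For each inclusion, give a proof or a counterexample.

The sets are not equal: only the reverse inclusion holds.

Forward inclusion. This inclusion fails. Take C = {1}, A = ∅, S = {1}; then 1 ∈ S ∩ (A ∪ C) but 1 ∉ (S ∩ C) ∩ A.

Reverse inclusion. Let x ∈ (S ∩ C) ∩ A. Then x ∈ C ∩ A ∩ S, from which x ∈ S ∩ (A ∪ C).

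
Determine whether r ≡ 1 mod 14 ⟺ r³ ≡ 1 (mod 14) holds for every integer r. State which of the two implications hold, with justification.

[⇐] This fails: take r = 9. Then 9³ = 729 ≡ 1 (mod 14), yet 9 ≡ 9 (mod 14), not 1.

[⇒] Suppose r ≡ 1 mod 14. Write r = 14j + 1. Then (14j + 1)³ = 2744j³ + 588j² + 42j + 1 = 14(196j³ + 42j² + 3j) + 1, so r³ ≡ 1 (mod 14).

Not equivalent: only (⇒) holds.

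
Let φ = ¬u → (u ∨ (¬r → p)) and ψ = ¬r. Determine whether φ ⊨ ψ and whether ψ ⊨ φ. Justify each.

(⇒) fails and (⇐) fails.

[⇒] This fails. Under p = F, r = T, u = F, the left side is true but the right side is false.

[⇐] This fails. Under p = F, r = F, u = F, the left side is false but the right side is true.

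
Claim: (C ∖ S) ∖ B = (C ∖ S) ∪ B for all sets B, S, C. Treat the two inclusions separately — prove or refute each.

Forward inclusion. Let x ∈ (C ∖ S) ∖ B. Then x ∈ C and x ∉ B, S, from which x ∈ (C ∖ S) ∪ B.

Reverse inclusion. This inclusion fails. Take B = {1}, S = ∅, C = ∅; then 1 ∈ (C ∖ S) ∪ B but 1 ∉ (C ∖ S) ∖ B.

Only the forward inclusion holds.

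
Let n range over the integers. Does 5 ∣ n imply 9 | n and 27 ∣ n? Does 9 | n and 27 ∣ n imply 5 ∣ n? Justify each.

[⇒] This fails: take n = 5. Certainly 5 ∣ 5, but 9 ∤ 5.

[⇐] This fails: take n = 27. Both 9 ∣ 27 and 27 ∣ 27, yet 27 is not a multiple of 5 (since 27 = 5·5 + 2), so 5 ∤ 27.

Neither direction holds.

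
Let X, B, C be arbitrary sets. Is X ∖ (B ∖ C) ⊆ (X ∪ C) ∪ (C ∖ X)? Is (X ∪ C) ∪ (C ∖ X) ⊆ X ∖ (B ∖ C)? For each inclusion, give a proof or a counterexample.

(⊆) Let x ∈ X ∖ (B ∖ C). Then either x ∈ X and x ∉ B, C; or x ∈ X ∩ C and x ∉ B; or x ∈ X ∩ B ∩ C. In each case x ∈ (X ∪ C) ∪ (C ∖ X), so X ∖ (B ∖ C) ⊆ (X ∪ C) ∪ (C ∖ X).

(⊇) This inclusion fails. Take X = {1}, B = {1}, C = ∅; then 1 ∈ (X ∪ C) ∪ (C ∖ X) but 1 ∉ X ∖ (B ∖ C).

(⊆) holds; (⊇) fails.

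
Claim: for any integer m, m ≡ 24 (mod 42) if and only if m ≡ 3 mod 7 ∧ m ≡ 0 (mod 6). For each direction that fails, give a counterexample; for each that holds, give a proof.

(⟹) Suppose m ≡ 24 (mod 42); write m = 42j + 24. Since 7 ∣ 42, reducing mod 7 gives m ≡ 24 ≡ 3 (mod 7); since 6 ∣ 42, reducing mod 6 gives m ≡ 24 ≡ 0 (mod 6).

(⟸) Conversely, if m ≡ 3 (mod 7) and m ≡ 0 (mod 6), then by the Chinese remainder theorem m ≡ 24 (mod 42). This is exactly m ≡ 24 (mod 42).

Equivalent; both directions hold.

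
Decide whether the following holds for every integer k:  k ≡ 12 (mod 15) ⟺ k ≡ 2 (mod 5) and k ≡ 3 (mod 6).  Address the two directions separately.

(→) This fails: k = 12 gives 12 ≡ 12 (mod 15) but 12 ≡ 0 (mod 6), so the conjunction on the right does not hold.

(←) Conversely, if k ≡ 2 (mod 5) and k ≡ 3 (mod 6), then by the Chinese remainder theorem k ≡ 27 (mod 30). Since 27 ≡ 12 (mod 15) and 15 ∣ 30, we get k ≡ 12 (mod 15).

Only the reverse direction holds.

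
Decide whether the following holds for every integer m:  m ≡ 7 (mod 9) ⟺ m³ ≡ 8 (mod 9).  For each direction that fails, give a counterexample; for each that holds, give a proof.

Forward direction. This fails: take m = 7. Then 7 ≡ 7 (mod 9), but 7³ = 343 ≡ 1 (mod 9), not 8.

Converse. This fails: take m = 2. Then 2³ = 8 ≡ 8 (mod 9), yet 2 ≡ 2 (mod 9), not 7.

Both directions fail.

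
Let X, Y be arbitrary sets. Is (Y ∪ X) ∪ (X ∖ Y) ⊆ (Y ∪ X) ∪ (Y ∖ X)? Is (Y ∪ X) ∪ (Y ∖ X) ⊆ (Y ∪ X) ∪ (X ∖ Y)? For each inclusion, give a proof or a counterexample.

(⊆) Let x ∈ (Y ∪ X) ∪ (X ∖ Y). Then either x ∈ X and x ∉ Y; or x ∈ Y and x ∉ X; or x ∈ X ∩ Y. In each case x ∈ (Y ∪ X) ∪ (Y ∖ X), so (Y ∪ X) ∪ (X ∖ Y) ⊆ (Y ∪ X) ∪ (Y ∖ X).

(⊇) Let x ∈ (Y ∪ X) ∪ (Y ∖ X). Then either x ∈ X and x ∉ Y; or x ∈ Y and x ∉ X; or x ∈ X ∩ Y. In each case x ∈ (Y ∪ X) ∪ (X ∖ Y), so (Y ∪ X) ∪ (Y ∖ X) ⊆ (Y ∪ X) ∪ (X ∖ Y).

The two sets are equal.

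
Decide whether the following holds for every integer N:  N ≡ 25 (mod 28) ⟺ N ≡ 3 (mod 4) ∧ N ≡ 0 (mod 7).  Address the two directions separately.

Neither implication holds.

(⟹) This fails: N = 25 gives 25 ≡ 25 (mod 28) but 25 ≡ 1 (mod 4), so the conjunction on the right does not hold.

(⟸) This fails: N = 7 satisfies both congruences on the right (7 ≡ 3 mod 4 and 7 ≡ 0 mod 7) yet 7 ≡ 7 (mod 28), not 25.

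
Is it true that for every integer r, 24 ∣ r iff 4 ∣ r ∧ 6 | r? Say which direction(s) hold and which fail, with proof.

Only the forward implication holds.

(→) If 24 ∣ r, write r = 24q. Since 24 = 6·4, r = 4·(6q), so 4 ∣ r; and since 24 = 4·6, r = 6·(4q), so 6 ∣ r.

(←) This fails: take r = 12. Both 4 ∣ 12 and 6 ∣ 12, yet 12 is not a multiple of 24 (since 12 = 0·24 + 12), so 24 ∤ 12.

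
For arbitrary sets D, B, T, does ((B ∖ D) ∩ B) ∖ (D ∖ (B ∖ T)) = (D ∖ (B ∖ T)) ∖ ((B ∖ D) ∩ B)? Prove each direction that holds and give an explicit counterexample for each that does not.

(⊆) fails and (⊇) fails.

(⊆) This inclusion fails. Take D = ∅, B = {1}, T = ∅; then 1 ∈ ((B ∖ D) ∩ B) ∖ (D ∖ (B ∖ T)) but 1 ∉ (D ∖ (B ∖ T)) ∖ ((B ∖ D) ∩ B).

(⊇) This inclusion fails. Take D = {1}, B = ∅, T = ∅; then 1 ∈ (D ∖ (B ∖ T)) ∖ ((B ∖ D) ∩ B) but 1 ∉ ((B ∖ D) ∩ B) ∖ (D ∖ (B ∖ T)).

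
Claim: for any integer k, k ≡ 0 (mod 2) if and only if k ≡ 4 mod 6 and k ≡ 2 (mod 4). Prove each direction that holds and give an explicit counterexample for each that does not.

[⇒] This fails: k = 0 gives 0 ≡ 0 (mod 2) but 0 ≡ 0 (mod 6), so the conjunction on the right does not hold.

[⇐] Conversely, if k ≡ 4 (mod 6) and k ≡ 2 (mod 4), then by the Chinese remainder theorem k ≡ 10 (mod 12). Since 10 ≡ 0 (mod 2) and 2 ∣ 12, we get k ≡ 0 (mod 2).

Only the converse holds.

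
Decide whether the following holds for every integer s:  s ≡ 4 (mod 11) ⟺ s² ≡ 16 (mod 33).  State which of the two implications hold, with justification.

Both directions fail.

(⇒) This fails: take s = 15. Then 15 ≡ 4 (mod 11), but 15² = 225 ≡ 27 (mod 33), not 16.

(⇐) This fails: take s = 7. Then 7² = 49 ≡ 16 (mod 33), yet 7 ≡ 7 (mod 11), not 4.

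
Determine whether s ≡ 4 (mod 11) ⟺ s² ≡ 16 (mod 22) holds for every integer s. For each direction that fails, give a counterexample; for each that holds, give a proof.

[⇒] This fails: take s = 15. Then 15 ≡ 4 (mod 11), but 15² = 225 ≡ 5 (mod 22), not 16.

[⇐] This fails: take s = 18. Then 18² = 324 ≡ 16 (mod 22), yet 18 ≡ 7 (mod 11), not 4.

Neither direction holds.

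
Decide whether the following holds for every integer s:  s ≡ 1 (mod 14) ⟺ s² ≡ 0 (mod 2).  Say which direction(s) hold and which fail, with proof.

Neither implication holds.

[⇒] This fails: take s = 1. Then 1 ≡ 1 (mod 14), but 1² = 1 ≡ 1 (mod 2), not 0.

[⇐] This fails: take s = 0. Then 0² = 0 ≡ 0 (mod 2), yet 0 ≡ 0 (mod 14), not 1.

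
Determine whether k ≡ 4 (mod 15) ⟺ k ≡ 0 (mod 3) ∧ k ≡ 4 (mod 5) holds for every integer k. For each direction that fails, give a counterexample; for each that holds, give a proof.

(→) This fails: k = 4 gives 4 ≡ 4 (mod 15) but 4 ≡ 1 (mod 3), so the conjunction on the right does not hold.

(←) This fails: k = 9 satisfies both congruences on the right (9 ≡ 0 mod 3 and 9 ≡ 4 mod 5) yet 9 ≡ 9 (mod 15), not 4.

Neither implication holds.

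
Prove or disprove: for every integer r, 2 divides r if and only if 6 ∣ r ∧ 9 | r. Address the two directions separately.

(⇐) Suppose 6 ∣ r and 9 ∣ r. Any common multiple of 6 and 9 is a multiple of their lcm; here lcm(6, 9) = 6·9/gcd(6, 9) = 54/3 = 18, so 18 ∣ r. Since 2 ∣ 18, it follows that 2 ∣ r.

(⇒) This fails: take r = 2. Certainly 2 ∣ 2, but 6 ∤ 2.

The forward direction fails; the converse holds.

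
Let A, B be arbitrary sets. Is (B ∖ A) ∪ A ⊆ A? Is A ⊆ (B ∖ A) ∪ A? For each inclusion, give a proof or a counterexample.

(⊆) This inclusion fails. Take A = ∅, B = {1}; then 1 ∈ (B ∖ A) ∪ A but 1 ∉ A.

(⊇) Let x ∈ A. Then either x ∈ A and x ∉ B; or x ∈ A ∩ B. In each case x ∈ (B ∖ A) ∪ A, so A ⊆ (B ∖ A) ∪ A.

The sets are not equal: only the reverse inclusion holds.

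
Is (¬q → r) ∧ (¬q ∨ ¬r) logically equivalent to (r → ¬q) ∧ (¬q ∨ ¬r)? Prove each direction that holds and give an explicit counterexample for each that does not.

Only the forward implication holds.

(←) This fails. Under q = F, r = F, the left side is false but the right side is true.

(→) Assume the antecedent. If q is true, the antecedent forces (q = T, r = F), and (r → ¬q) ∧ (¬q ∨ ¬r) holds there. If q is false, (r → ¬q) ∧ (¬q ∨ ¬r) reduces to true regardless of the other variables. Either way (r → ¬q) ∧ (¬q ∨ ¬r) holds.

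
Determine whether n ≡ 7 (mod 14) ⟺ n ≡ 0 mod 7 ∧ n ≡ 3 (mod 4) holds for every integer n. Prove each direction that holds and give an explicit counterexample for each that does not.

[⇒] This fails: n = 21 gives 21 ≡ 7 (mod 14) but 21 ≡ 1 (mod 4), so the conjunction on the right does not hold.

[⇐] Conversely, if n ≡ 0 (mod 7) and n ≡ 3 (mod 4), then by the Chinese remainder theorem n ≡ 7 (mod 28). Since 7 ≡ 7 (mod 14) and 14 ∣ 28, we get n ≡ 7 (mod 14).

The forward direction fails; the converse holds.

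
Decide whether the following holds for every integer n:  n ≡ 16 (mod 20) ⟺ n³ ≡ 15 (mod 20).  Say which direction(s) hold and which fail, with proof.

Neither implication holds.

[⇒] This fails: take n = 16. Then 16 ≡ 16 (mod 20), but 16³ = 4096 ≡ 16 (mod 20), not 15.

[⇐] This fails: take n = 15. Then 15³ = 3375 ≡ 15 (mod 20), yet 15 ≡ 15 (mod 20), not 16.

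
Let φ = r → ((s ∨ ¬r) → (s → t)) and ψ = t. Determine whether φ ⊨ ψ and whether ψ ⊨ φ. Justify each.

Only the reverse direction holds.

(→) This fails. Under r = F, s = F, t = F, the left side is true but the right side is false.

(←) Assume the antecedent. If r is true, the antecedent forces (r = T, s = F, t = T) or (r = T, s = T, t = T), and r → ((s ∨ ¬r) → (s → t)) holds there. If r is false, r → ((s ∨ ¬r) → (s → t)) reduces to true regardless of the other variables. Either way r → ((s ∨ ¬r) → (s → t)) holds.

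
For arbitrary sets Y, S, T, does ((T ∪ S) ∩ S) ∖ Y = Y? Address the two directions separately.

Both inclusions fail.

Forward inclusion. This inclusion fails. Take Y = ∅, S = {1}, T = ∅; then 1 ∈ ((T ∪ S) ∩ S) ∖ Y but 1 ∉ Y.

Reverse inclusion. This inclusion fails. Take Y = {1}, S = ∅, T = ∅; then 1 ∈ Y but 1 ∉ ((T ∪ S) ∩ S) ∖ Y.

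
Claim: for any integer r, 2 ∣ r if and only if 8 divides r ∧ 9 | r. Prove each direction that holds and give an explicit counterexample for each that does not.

(⇒) fails; (⇐) holds.

Converse. Suppose 8 ∣ r and 9 ∣ r. Any common multiple of 8 and 9 is a multiple of their lcm; here gcd(8, 9) = 1, so lcm(8, 9) = 8·9 = 72, so 72 ∣ r. Since 2 ∣ 72, it follows that 2 ∣ r.

Forward direction. This fails: take r = 2. Certainly 2 ∣ 2, but 8 ∤ 2.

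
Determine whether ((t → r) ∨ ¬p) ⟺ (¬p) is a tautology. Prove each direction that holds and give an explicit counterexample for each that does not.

(⇒) fails; (⇐) holds.

Forward direction. This fails. Under p = T, t = F, r = F, the left side is true but the right side is false.

Converse. Assume the antecedent. If p is true, the antecedent cannot hold. If p is false, (t → r) ∨ ¬p reduces to true regardless of the other variables. Either way (t → r) ∨ ¬p holds.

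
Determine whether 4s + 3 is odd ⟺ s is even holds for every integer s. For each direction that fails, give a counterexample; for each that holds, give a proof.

Not equivalent: only (⇐) holds.

(⇒) This fails: take s = 1. Then 4s + 3 = 7, which is odd, yet s = 1 is odd, not even.

(⇐) Suppose s is even. Since 4 is even, 4s is even for every s, so 4s + 3 has the same parity as 3, which is odd. Hence 4s + 3 is odd.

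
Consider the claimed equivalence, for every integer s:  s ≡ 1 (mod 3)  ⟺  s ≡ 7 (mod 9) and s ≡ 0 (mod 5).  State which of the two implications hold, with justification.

(⇒) This fails: s = 1 gives 1 ≡ 1 (mod 3) but 1 ≡ 1 (mod 9), so the conjunction on the right does not hold.

(⇐) Conversely, if s ≡ 7 (mod 9) and s ≡ 0 (mod 5), then by the Chinese remainder theorem s ≡ 25 (mod 45). Since 25 ≡ 1 (mod 3) and 3 ∣ 45, we get s ≡ 1 (mod 3).

The forward direction fails; the converse holds.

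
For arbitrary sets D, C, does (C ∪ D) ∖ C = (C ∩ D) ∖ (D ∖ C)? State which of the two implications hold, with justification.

Neither inclusion holds.

(⟹) This inclusion fails. Take D = {1}, C = ∅; then 1 ∈ (C ∪ D) ∖ C but 1 ∉ (C ∩ D) ∖ (D ∖ C).

(⟸) This inclusion fails. Take D = {1}, C = {1}; then 1 ∈ (C ∩ D) ∖ (D ∖ C) but 1 ∉ (C ∪ D) ∖ C.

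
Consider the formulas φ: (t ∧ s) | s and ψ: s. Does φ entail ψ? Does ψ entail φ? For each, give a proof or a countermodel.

[⇒] Assume the antecedent. If t is true, the antecedent forces (t = T, s = T), and s holds there. If t is false, the antecedent forces (t = F, s = T), and s holds there. Either way s holds.

[⇐] Assume the antecedent. If t is true, the antecedent forces (t = T, s = T), and (t ∧ s) | s holds there. If t is false, the antecedent forces (t = F, s = T), and (t ∧ s) | s holds there. Either way (t ∧ s) | s holds.

Equivalent; both directions hold.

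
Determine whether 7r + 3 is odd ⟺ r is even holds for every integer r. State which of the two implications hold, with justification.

Both directions hold; the statement is true.

[⇐] Suppose r is even; write r = 2j. Then 7r + 3 = 7·(2j) + 3 = 2·7j + 3, which is odd.

[⇒] Suppose 7r + 3 is odd. Since 7 is odd, 7r and r have the same parity, so 7r + 3 ≡ r + 3 (mod 2). As 3 is odd, 7r + 3 is odd exactly when r is even. Thus r is even.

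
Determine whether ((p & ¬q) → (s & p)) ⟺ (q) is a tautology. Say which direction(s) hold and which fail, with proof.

(←) Assume the antecedent. If s is true, (p & ¬q) → (s & p) reduces to true regardless of the other variables. If s is false, the antecedent forces (s = F, p = F, q = T) or (s = F, p = T, q = T), and (p & ¬q) → (s & p) holds there. Either way (p & ¬q) → (s & p) holds.

(→) This fails. Under s = F, p = F, q = F, the left side is true but the right side is false.

(⇒) fails; (⇐) holds.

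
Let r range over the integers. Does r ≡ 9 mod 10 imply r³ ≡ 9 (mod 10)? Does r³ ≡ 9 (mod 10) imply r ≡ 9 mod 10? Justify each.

Both directions hold; the statement is true.

[⇒] Suppose r ≡ 9 mod 10. Write r = 10j + 9. Then (10j + 9)³ = 1000j³ + 2700j² + 2430j + 729 = 10(100j³ + 270j² + 243j + 72) + 9, so r³ ≡ 9 (mod 10).

[⇐] Conversely, suppose r³ ≡ 9 (mod 10). The only residue r in {0, …, 9} with r³ ≡ 9 (mod 10) is r = 9, so r ≡ 9 (mod 10).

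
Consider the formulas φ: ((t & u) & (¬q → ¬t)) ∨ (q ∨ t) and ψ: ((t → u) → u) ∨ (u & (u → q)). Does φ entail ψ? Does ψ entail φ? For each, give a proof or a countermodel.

Both directions fail.

(→) This fails. Under q = T, t = F, u = F, the left side is true but the right side is false.

(←) This fails. Under q = F, t = F, u = T, the left side is false but the right side is true.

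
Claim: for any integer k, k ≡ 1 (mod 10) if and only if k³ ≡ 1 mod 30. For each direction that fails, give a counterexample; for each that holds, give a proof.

(←) The residues r modulo 30 with r³ ≡ 1 (mod 30) are exactly {1}, and each is ≡ 1 (mod 10).

(→) This fails: take k = 11. Then 11 ≡ 1 (mod 10), but 11³ = 1331 ≡ 11 (mod 30), not 1.

Not equivalent: only (⇐) holds.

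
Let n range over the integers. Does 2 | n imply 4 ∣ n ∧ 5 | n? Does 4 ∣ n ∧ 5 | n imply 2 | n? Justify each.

Forward direction. This fails: take n = 2. Certainly 2 ∣ 2, but 4 ∤ 2.

Converse. Suppose 4 ∣ n and 5 ∣ n. Any common multiple of 4 and 5 is a multiple of their lcm; here gcd(4, 5) = 1, so lcm(4, 5) = 4·5 = 20, so 20 ∣ n. Since 2 ∣ 20, it follows that 2 ∣ n.

Only the reverse direction holds.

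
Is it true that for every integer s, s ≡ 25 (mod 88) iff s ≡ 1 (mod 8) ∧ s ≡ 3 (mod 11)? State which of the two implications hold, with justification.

Forward direction. Suppose s ≡ 25 (mod 88); write s = 88j + 25. Since 8 ∣ 88, reducing mod 8 gives s ≡ 25 ≡ 1 (mod 8); since 11 ∣ 88, reducing mod 11 gives s ≡ 25 ≡ 3 (mod 11).

Converse. If s ≡ 1 (mod 8) and s ≡ 3 (mod 11), then by the Chinese remainder theorem s ≡ 25 (mod 88). This is exactly s ≡ 25 (mod 88).

Both directions hold; the statement is true.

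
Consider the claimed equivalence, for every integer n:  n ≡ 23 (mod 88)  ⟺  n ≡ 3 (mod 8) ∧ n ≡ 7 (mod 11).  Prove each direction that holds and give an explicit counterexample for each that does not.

Neither implication holds.

(⇒) This fails: n = 23 gives 23 ≡ 23 (mod 88) but 23 ≡ 7 (mod 8), so the conjunction on the right does not hold.

(⇐) This fails: n = 51 satisfies both congruences on the right (51 ≡ 3 mod 8 and 51 ≡ 7 mod 11) yet 51 ≡ 51 (mod 88), not 23.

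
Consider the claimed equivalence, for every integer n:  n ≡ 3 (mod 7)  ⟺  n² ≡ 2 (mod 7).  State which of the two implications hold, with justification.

Only the forward direction holds.

[⇐] This fails: take n = 4. Then 4² = 16 ≡ 2 (mod 7), yet 4 ≡ 4 (mod 7), not 3.

[⇒] Suppose n ≡ 3 (mod 7). Write n = 7j + 3. Then (7j + 3)² = 49j² + 42j + 9 = 7(7j² + 6j + 1) + 2, so n² ≡ 2 (mod 7).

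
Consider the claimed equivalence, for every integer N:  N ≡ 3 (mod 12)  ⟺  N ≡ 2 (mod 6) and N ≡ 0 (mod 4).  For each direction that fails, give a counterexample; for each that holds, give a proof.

(→) This fails: N = 3 gives 3 ≡ 3 (mod 12) but 3 ≡ 3 (mod 6), so the conjunction on the right does not hold.

(←) This fails: N = 8 satisfies both congruences on the right (8 ≡ 2 mod 6 and 8 ≡ 0 mod 4) yet 8 ≡ 8 (mod 12), not 3.

Both directions fail.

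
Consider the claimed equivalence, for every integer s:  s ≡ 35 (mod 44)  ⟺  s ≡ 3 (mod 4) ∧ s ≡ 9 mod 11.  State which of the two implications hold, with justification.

Neither implication holds.

(⇒) This fails: s = 35 gives 35 ≡ 35 (mod 44) but 35 ≡ 2 (mod 11), so the conjunction on the right does not hold.

(⇐) This fails: s = 31 satisfies both congruences on the right (31 ≡ 3 mod 4 and 31 ≡ 9 mod 11) yet 31 ≡ 31 (mod 44), not 35.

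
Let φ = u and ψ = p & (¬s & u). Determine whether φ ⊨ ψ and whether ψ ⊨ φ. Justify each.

[⇒] This fails. Under u = T, s = F, p = F, the left side is true but the right side is false.

[⇐] Assume the antecedent. If u is true, u reduces to true regardless of the other variables. If u is false, the antecedent cannot hold. Either way u holds.

The forward direction fails; the converse holds.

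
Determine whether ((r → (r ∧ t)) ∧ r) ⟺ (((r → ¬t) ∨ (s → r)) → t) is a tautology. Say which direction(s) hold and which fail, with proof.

(⟹) Assume the antecedent. If s is true, the antecedent forces (s = T, r = T, t = T), and ((r → ¬t) ∨ (s → r)) → t holds there. If s is false, the antecedent forces (s = F, r = T, t = T), and ((r → ¬t) ∨ (s → r)) → t holds there. Either way ((r → ¬t) ∨ (s → r)) → t holds.

(⟸) This fails. Under s = F, r = F, t = T, the left side is false but the right side is true.

Only the forward direction holds.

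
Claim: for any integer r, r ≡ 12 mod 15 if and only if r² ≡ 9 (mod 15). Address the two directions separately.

[⇒] Suppose r ≡ 12 mod 15. Write r = 15j + 12. Then (15j + 12)² = 225j² + 360j + 144 = 15(15j² + 24j + 9) + 9, so r² ≡ 9 (mod 15).

[⇐] This fails: take r = 3. Then 3² = 9 ≡ 9 (mod 15), yet 3 ≡ 3 (mod 15), not 12.

(⇒) holds; (⇐) fails.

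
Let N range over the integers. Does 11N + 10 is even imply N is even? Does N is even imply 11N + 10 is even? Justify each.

(⟹) Suppose 11N + 10 is even. Since 11 is odd, 11N and N have the same parity, so 11N + 10 ≡ N + 10 (mod 2). As 10 is even, 11N + 10 is even exactly when N is even. Thus N is even.

(⟸) Conversely, suppose N is even; write N = 2j. Then 11N + 10 = 11·(2j) + 10 = 2·11j + 10, which is even.

Both directions hold.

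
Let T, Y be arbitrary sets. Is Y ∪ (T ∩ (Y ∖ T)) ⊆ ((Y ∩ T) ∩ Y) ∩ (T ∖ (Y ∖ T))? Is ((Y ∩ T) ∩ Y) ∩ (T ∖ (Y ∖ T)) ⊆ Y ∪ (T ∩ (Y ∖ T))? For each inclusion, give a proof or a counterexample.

(⊆) fails; (⊇) holds.

(⟹) This inclusion fails. Take T = ∅, Y = {1}; then 1 ∈ Y ∪ (T ∩ (Y ∖ T)) but 1 ∉ ((Y ∩ T) ∩ Y) ∩ (T ∖ (Y ∖ T)).

(⟸) Let x ∈ ((Y ∩ T) ∩ Y) ∩ (T ∖ (Y ∖ T)). Then x ∈ T ∩ Y, from which x ∈ Y ∪ (T ∩ (Y ∖ T)).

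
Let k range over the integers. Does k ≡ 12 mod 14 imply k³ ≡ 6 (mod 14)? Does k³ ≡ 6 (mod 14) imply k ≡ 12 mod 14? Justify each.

(⇒) holds; (⇐) fails.

[⇒] Suppose k ≡ 12 mod 14. Write k = 14j + 12. Then (14j + 12)³ = 2744j³ + 7056j² + 6048j + 1728 = 14(196j³ + 504j² + 432j + 123) + 6, so k³ ≡ 6 (mod 14).

[⇐] This fails: take k = 6. Then 6³ = 216 ≡ 6 (mod 14), yet 6 ≡ 6 (mod 14), not 12.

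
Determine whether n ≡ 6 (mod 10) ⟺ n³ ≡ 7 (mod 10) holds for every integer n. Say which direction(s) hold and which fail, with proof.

(⟹) This fails: take n = 6. Then 6 ≡ 6 (mod 10), but 6³ = 216 ≡ 6 (mod 10), not 7.

(⟸) This fails: take n = 3. Then 3³ = 27 ≡ 7 (mod 10), yet 3 ≡ 3 (mod 10), not 6.

Neither direction holds.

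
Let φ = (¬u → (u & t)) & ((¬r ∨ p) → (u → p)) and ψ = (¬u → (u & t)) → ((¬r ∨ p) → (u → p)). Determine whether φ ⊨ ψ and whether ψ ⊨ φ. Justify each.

The forward direction holds; the converse fails.

(⟹) Assume the antecedent. If r is true, the consequent reduces to true regardless of the other variables. If r is false, the antecedent forces (r = F, u = T, p = T, t = F) or (r = F, u = T, p = T, t = T), and the consequent holds there. Either way the consequent holds.

(⟸) This fails. Under r = F, u = F, p = F, t = F, the left side is false but the right side is true.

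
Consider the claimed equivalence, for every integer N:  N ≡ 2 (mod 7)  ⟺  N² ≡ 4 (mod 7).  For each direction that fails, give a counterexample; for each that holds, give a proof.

Only the forward direction holds.

(⇒) Suppose N ≡ 2 (mod 7). Write N = 7j + 2. Then (7j + 2)² = 49j² + 28j + 4 = 7(7j² + 4j) + 4, so N² ≡ 4 (mod 7).

(⇐) This fails: take N = 5. Then 5² = 25 ≡ 4 (mod 7), yet 5 ≡ 5 (mod 7), not 2.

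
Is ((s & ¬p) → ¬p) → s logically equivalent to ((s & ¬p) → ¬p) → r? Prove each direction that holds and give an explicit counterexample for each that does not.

Neither direction holds.

Forward direction. This fails. Under r = F, p = F, s = T, the left side is true but the right side is false.

Converse. This fails. Under r = T, p = F, s = F, the left side is false but the right side is true.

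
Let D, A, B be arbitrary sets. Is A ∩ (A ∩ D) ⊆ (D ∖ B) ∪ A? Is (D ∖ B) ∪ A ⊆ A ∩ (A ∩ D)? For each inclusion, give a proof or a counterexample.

(⊇) This inclusion fails. Take D = {1}, A = ∅, B = ∅; then 1 ∈ (D ∖ B) ∪ A but 1 ∉ A ∩ (A ∩ D).

(⊆) Let x ∈ A ∩ (A ∩ D). Then either x ∈ D ∩ A and x ∉ B; or x ∈ D ∩ A ∩ B. In each case x ∈ (D ∖ B) ∪ A, so A ∩ (A ∩ D) ⊆ (D ∖ B) ∪ A.

Only the forward inclusion holds.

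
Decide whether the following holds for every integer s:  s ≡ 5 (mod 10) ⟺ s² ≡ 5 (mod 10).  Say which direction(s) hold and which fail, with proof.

[⇒] Suppose s ≡ 5 (mod 10). Write s = 10j + 5. Then (10j + 5)² = 100j² + 100j + 25 = 10(10j² + 10j + 2) + 5, so s² ≡ 5 (mod 10).

[⇐] For the converse, argue contrapositively. If s ≢ 5 (mod 10), then s is congruent to one of 0, 1, 2, 3, 4, 6, 7, 8, 9 modulo 10, and these give s² ≡ 0, 1, 4, 9, 6, 6, 9, 4, 1 respectively — never 5.

The biconditional holds.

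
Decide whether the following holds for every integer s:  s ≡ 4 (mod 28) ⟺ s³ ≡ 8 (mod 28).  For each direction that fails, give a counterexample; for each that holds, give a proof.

The forward direction holds; the converse fails.

Forward direction. Suppose s ≡ 4 (mod 28). Write s = 28j + 4. Then (28j + 4)³ = 21952j³ + 9408j² + 1344j + 64 = 28(784j³ + 336j² + 48j + 2) + 8, so s³ ≡ 8 (mod 28).

Converse. This fails: take s = 2. Then 2³ = 8 ≡ 8 (mod 28), yet 2 ≡ 2 (mod 28), not 4.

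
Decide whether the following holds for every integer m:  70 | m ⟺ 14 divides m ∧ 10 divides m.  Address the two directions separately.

(⇒) If 70 ∣ m, write m = 70q. Since 70 = 5·14, m = 14·(5q), so 14 ∣ m; and since 70 = 7·10, m = 10·(7q), so 10 ∣ m.

(⇐) Suppose 14 ∣ m and 10 ∣ m. Any common multiple of 14 and 10 is a multiple of their lcm; here lcm(14, 10) = 14·10/gcd(14, 10) = 140/2 = 70, so 70 ∣ m.

Both directions hold.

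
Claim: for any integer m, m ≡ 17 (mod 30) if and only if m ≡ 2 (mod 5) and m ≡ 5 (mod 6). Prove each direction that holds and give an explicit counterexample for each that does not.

Forward direction. Suppose m ≡ 17 (mod 30); write m = 30j + 17. Since 5 ∣ 30, reducing mod 5 gives m ≡ 17 ≡ 2 (mod 5); since 6 ∣ 30, reducing mod 6 gives m ≡ 17 ≡ 5 (mod 6).

Converse. If m ≡ 2 (mod 5) and m ≡ 5 (mod 6), then by the Chinese remainder theorem m ≡ 17 (mod 30). This is exactly m ≡ 17 (mod 30).

The biconditional holds.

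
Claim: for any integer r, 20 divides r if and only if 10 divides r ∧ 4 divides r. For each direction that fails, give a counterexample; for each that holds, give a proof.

Both directions hold.

[⇒] If 20 ∣ r, write r = 20q. Since 20 = 2·10, r = 10·(2q), so 10 ∣ r; and since 20 = 5·4, r = 4·(5q), so 4 ∣ r.

[⇐] Suppose 10 ∣ r and 4 ∣ r. Any common multiple of 10 and 4 is a multiple of their lcm; here lcm(10, 4) = 10·4/gcd(10, 4) = 40/2 = 20, so 20 ∣ r.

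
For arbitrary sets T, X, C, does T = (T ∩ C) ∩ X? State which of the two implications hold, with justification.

(⊆) fails; (⊇) holds.

(⊆) This inclusion fails. Take T = {1}, X = ∅, C = ∅; then 1 ∈ T but 1 ∉ (T ∩ C) ∩ X.

(⊇) Let x ∈ (T ∩ C) ∩ X. Then x ∈ T ∩ X ∩ C, from which x ∈ T.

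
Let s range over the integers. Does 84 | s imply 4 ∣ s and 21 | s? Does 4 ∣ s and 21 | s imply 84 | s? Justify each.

The biconditional holds.

[⇒] If 84 ∣ s, write s = 84q. Since 84 = 21·4, s = 4·(21q), so 4 ∣ s; and since 84 = 4·21, s = 21·(4q), so 21 ∣ s.

[⇐] Suppose 4 ∣ s and 21 ∣ s. Any common multiple of 4 and 21 is a multiple of their lcm; here gcd(4, 21) = 1, so lcm(4, 21) = 4·21 = 84, so 84 ∣ s.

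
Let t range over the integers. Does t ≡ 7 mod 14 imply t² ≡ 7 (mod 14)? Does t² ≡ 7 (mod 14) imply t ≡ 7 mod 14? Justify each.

(←) Suppose t² ≡ 7 (mod 14). The only residue r in {0, …, 13} with r² ≡ 7 (mod 14) is r = 7, so t ≡ 7 (mod 14).

(→) Suppose t ≡ 7 mod 14. Write t = 14j + 7. Then (14j + 7)² = 196j² + 196j + 49 = 14(14j² + 14j + 3) + 7, so t² ≡ 7 (mod 14).

Both directions hold.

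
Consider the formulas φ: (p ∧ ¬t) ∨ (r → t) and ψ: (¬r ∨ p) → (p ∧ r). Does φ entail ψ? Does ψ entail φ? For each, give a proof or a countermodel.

(⇒) fails and (⇐) fails.

[⇒] This fails. Under r = F, t = F, p = F, the left side is true but the right side is false.

[⇐] This fails. Under r = T, t = F, p = F, the left side is false but the right side is true.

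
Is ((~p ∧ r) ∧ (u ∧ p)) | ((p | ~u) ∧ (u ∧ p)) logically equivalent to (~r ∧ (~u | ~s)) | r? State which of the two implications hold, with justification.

(⇒) fails and (⇐) fails.

(→) This fails. Under u = T, s = T, r = F, p = T, the left side is true but the right side is false.

(←) This fails. Under u = F, s = F, r = F, p = F, the left side is false but the right side is true.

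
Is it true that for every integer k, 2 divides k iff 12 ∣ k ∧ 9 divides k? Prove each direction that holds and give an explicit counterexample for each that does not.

(⟹) This fails: take k = 2. Certainly 2 ∣ 2, but 12 ∤ 2.

(⟸) Suppose 12 ∣ k and 9 ∣ k. Any common multiple of 12 and 9 is a multiple of their lcm; here lcm(12, 9) = 12·9/gcd(12, 9) = 108/3 = 36, so 36 ∣ k. Since 2 ∣ 36, it follows that 2 ∣ k.

(⇒) fails; (⇐) holds.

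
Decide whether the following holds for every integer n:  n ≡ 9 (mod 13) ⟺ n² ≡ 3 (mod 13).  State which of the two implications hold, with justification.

Converse. This fails: take n = 4. Then 4² = 16 ≡ 3 (mod 13), yet 4 ≡ 4 (mod 13), not 9.

Forward direction. Suppose n ≡ 9 (mod 13). Write n = 13j + 9. Then (13j + 9)² = 169j² + 234j + 81 = 13(13j² + 18j + 6) + 3, so n² ≡ 3 (mod 13).

The forward direction holds; the converse fails.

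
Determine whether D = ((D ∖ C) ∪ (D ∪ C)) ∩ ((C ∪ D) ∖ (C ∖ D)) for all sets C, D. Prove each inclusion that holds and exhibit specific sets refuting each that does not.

Forward inclusion. Let x ∈ D. Then either x ∈ D and x ∉ C; or x ∈ C ∩ D. In each case x ∈ ((D ∖ C) ∪ (D ∪ C)) ∩ ((C ∪ D) ∖ (C ∖ D)), so D ⊆ ((D ∖ C) ∪ (D ∪ C)) ∩ ((C ∪ D) ∖ (C ∖ D)).

Reverse inclusion. Let x ∈ ((D ∖ C) ∪ (D ∪ C)) ∩ ((C ∪ D) ∖ (C ∖ D)). Then either x ∈ D and x ∉ C; or x ∈ C ∩ D. In each case x ∈ D, so ((D ∖ C) ∪ (D ∪ C)) ∩ ((C ∪ D) ∖ (C ∖ D)) ⊆ D.

Both inclusions hold.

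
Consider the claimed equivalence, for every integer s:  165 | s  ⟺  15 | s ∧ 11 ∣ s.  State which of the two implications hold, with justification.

Both directions hold.

(⇐) Suppose 15 ∣ s and 11 ∣ s. Any common multiple of 15 and 11 is a multiple of their lcm; here gcd(15, 11) = 1, so lcm(15, 11) = 15·11 = 165, so 165 ∣ s.

(⇒) If 165 ∣ s, write s = 165q. Since 165 = 11·15, s = 15·(11q), so 15 ∣ s; and since 165 = 15·11, s = 11·(15q), so 11 ∣ s.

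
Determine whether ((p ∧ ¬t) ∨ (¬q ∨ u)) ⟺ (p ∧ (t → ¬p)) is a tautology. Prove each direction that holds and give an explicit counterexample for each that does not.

The forward direction fails; the converse holds.

Converse. Assume the antecedent. If u is true, (p ∧ ¬t) ∨ (¬q ∨ u) reduces to true regardless of the other variables. If u is false, the antecedent forces (t = F, u = F, p = T, q = F) or (t = F, u = F, p = T, q = T), and (p ∧ ¬t) ∨ (¬q ∨ u) holds there. Either way (p ∧ ¬t) ∨ (¬q ∨ u) holds.

Forward direction. This fails. Under t = F, u = F, p = F, q = F, the left side is true but the right side is false.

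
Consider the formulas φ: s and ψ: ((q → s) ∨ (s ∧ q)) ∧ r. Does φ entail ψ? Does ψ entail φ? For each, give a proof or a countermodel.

(⇒) fails and (⇐) fails.

[⇒] This fails. Under s = T, r = F, q = F, the left side is true but the right side is false.

[⇐] This fails. Under s = F, r = T, q = F, the left side is false but the right side is true.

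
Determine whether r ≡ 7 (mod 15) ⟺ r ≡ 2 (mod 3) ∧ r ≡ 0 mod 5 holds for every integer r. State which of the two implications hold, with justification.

Neither implication holds.

(→) This fails: r = 7 gives 7 ≡ 7 (mod 15) but 7 ≡ 1 (mod 3), so the conjunction on the right does not hold.

(←) This fails: r = 5 satisfies both congruences on the right (5 ≡ 2 mod 3 and 5 ≡ 0 mod 5) yet 5 ≡ 5 (mod 15), not 7.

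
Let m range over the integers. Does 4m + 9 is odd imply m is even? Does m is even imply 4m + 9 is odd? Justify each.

(⟹) This fails: take m = 1. Then 4m + 9 = 13, which is odd, yet m = 1 is odd, not even.

(⟸) Suppose m is even. Since 4 is even, 4m is even for every m, so 4m + 9 has the same parity as 9, which is odd. Hence 4m + 9 is odd.

Only the converse holds.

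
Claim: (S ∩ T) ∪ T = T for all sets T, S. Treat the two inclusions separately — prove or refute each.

(⊆) Let x ∈ (S ∩ T) ∪ T. Then either x ∈ T and x ∉ S; or x ∈ T ∩ S. In each case x ∈ T, so (S ∩ T) ∪ T ⊆ T.

(⊇) Let x ∈ T. Then either x ∈ T and x ∉ S; or x ∈ T ∩ S. In each case x ∈ (S ∩ T) ∪ T, so T ⊆ (S ∩ T) ∪ T.

The two sets are equal.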